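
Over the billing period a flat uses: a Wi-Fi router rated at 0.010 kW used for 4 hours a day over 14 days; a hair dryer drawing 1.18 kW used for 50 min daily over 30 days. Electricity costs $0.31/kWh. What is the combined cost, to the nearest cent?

Wi-Fi router: Runtime = 4 h/day × 14 days = 56 h
Wi-Fi router: 0.01 kW × 56 h = 0.56 kWh
hair dryer: Runtime = 50 min × 30 = 1500 min = 25 h
hair dryer: 1.18 kW × 25 h = 29.5 kWh
Total energy = 30.06 kWh
Cost = 30.06 × $0.31 = $9.32

$9.32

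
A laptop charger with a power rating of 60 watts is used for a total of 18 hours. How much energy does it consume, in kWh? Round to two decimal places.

1.08 kWh

Energy = 0.06 kW × 18 h = 1.08 kWh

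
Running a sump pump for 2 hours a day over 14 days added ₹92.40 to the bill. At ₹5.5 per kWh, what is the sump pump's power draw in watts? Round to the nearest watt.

600 W

Energy = ₹92.40 ÷ ₹5.5/kWh = 16.8 kWh
Runtime = 2 h/day × 14 days = 28 h
Power = 16.8 kWh ÷ 28 h = 0.6 kW = 600 W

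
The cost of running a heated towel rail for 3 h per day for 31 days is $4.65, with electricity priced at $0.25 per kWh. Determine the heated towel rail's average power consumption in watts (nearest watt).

Energy = $4.65 ÷ $0.25/kWh = 18.6 kWh
Runtime = 3 h/day × 31 days = 93 h
Power = 18.6 kWh ÷ 93 h = 0.2 kW = 200 W

200 W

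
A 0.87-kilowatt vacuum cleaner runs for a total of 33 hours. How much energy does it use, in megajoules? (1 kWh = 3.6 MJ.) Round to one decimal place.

103.4 MJ

Energy = 0.87 kW × 33 h = 28.71 kWh
= 28.71 × 3.6 MJ = 103.4 MJ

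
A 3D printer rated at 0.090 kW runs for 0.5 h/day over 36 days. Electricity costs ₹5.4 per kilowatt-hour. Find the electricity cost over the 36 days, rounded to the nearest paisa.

Runtime = 0.5 h/day × 36 days = 18 h
Energy = 0.09 kW × 18 h = 1.62 kWh
Cost = 1.62 kWh × ₹5.4/kWh = ₹8.75

₹8.75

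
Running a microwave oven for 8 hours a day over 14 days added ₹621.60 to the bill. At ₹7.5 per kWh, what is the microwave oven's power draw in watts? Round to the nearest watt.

Energy = ₹621.60 ÷ ₹7.5/kWh = 82.88 kWh
Runtime = 8 h/day × 14 days = 112 h
Power = 82.88 kWh ÷ 112 h = 0.74 kW = 740 W

740 W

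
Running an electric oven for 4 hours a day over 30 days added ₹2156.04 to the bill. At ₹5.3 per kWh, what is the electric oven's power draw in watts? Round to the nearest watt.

Energy = ₹2156.04 ÷ ₹5.3/kWh = 406.8 kWh
Runtime = 4 h/day × 30 days = 120 h
Power = 406.8 kWh ÷ 120 h = 3.39 kW = 3390 W

3390 W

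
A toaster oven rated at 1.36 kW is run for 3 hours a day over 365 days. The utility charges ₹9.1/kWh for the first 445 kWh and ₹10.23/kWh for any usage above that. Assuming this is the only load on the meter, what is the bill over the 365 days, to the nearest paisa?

₹14731.67

Runtime = 3 h/day × 365 days = 1095 h
Energy = 1.36 kW × 1095 h = 1489.2 kWh
Tier 1 (0–445 kWh): 445 × ₹9.1 = ₹4049.5
Above 445 kWh: 1044.2 × ₹10.23 = ₹10682.166
Bill = ₹14731.67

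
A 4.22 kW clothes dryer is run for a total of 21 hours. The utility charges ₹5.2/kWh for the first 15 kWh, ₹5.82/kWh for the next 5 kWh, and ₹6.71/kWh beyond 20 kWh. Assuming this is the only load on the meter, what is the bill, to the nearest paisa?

Energy = 4.22 kW × 21 h = 88.62 kWh
Tier 1 (0–15 kWh): 15 × ₹5.2 = ₹78
Tier 2 (15–20 kWh): 5 × ₹5.82 = ₹29.1
Above 20 kWh: 68.62 × ₹6.71 = ₹460.4402
Bill = ₹567.54

₹567.54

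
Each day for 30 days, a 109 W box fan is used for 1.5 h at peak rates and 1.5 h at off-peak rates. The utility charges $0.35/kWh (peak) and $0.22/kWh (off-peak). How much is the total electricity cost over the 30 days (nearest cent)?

$2.80

Peak energy = 0.109 kW × 1.5 h × 30 = 4.905 kWh
Off-peak energy = 0.109 kW × 1.5 h × 30 = 4.905 kWh
Cost = 4.905 × $0.35 + 4.905 × $0.22 = $1.71675 + $1.0791 = $2.80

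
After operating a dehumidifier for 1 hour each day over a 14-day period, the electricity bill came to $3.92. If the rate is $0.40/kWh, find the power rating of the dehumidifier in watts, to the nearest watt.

Energy = $3.92 ÷ $0.40/kWh = 9.8 kWh
Runtime = 1 h/day × 14 days = 14 h
Power = 9.8 kWh ÷ 14 h = 0.7 kW = 700 W

700 W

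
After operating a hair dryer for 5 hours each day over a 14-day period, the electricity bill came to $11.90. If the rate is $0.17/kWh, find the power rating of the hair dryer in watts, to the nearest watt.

Energy = $11.90 ÷ $0.17/kWh = 70 kWh
Runtime = 5 h/day × 14 days = 70 h
Power = 70 kWh ÷ 70 h = 1 kW = 1000 W

1000 W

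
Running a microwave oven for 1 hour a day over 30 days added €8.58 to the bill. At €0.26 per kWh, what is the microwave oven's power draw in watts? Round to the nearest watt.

Energy = €8.58 ÷ €0.26/kWh = 33 kWh
Runtime = 1 h/day × 30 days = 30 h
Power = 33 kWh ÷ 30 h = 1.1 kW = 1100 W

1100 W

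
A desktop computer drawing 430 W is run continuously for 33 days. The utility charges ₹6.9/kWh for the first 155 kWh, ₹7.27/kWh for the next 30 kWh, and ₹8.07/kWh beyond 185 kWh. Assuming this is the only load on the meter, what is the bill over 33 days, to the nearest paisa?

₹2542.97

Runtime = 24 h × 33 = 792 h
Energy = 0.43 kW × 792 h = 340.56 kWh
Tier 1 (0–155 kWh): 155 × ₹6.9 = ₹1069.5
Tier 2 (155–185 kWh): 30 × ₹7.27 = ₹218.1
Above 185 kWh: 155.56 × ₹8.07 = ₹1255.3692
Bill = ₹2542.97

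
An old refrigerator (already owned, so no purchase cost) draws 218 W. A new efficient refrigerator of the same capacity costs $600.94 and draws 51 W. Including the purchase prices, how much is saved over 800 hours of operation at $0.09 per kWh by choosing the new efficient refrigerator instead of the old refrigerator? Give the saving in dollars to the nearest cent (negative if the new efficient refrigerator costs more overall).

old refrigerator: $0.00 + (218/1000) kW × 800 h × $0.09 = $0.00 + $15.696 = $15.696
new efficient refrigerator: $600.94 + (51/1000) kW × 800 h × $0.09 = $600.94 + $3.672 = $604.612
Saving = $15.696 − $604.612 = −$588.916 → -$588.92

-$588.92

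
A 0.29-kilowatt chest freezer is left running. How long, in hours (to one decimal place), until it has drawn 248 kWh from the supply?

855.2 h

Hours = 248 kWh ÷ 0.29 kW = 855.2 h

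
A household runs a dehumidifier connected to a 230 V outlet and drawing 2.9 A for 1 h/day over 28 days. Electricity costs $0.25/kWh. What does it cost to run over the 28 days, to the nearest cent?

$4.67

Power = 2.9 A × 230 V = 667 W = 0.667 kW
Runtime = 1 h/day × 28 days = 28 h
Energy = 0.667 kW × 28 h = 18.676 kWh
Cost = 18.676 kWh × $0.25/kWh = $4.67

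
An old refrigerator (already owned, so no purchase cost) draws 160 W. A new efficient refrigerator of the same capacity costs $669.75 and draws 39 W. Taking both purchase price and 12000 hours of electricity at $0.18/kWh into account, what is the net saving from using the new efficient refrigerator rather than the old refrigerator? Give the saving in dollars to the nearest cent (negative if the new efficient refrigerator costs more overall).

-$408.39

old refrigerator: $0.00 + (160/1000) kW × 12000 h × $0.18 = $0.00 + $345.6 = $345.6
new efficient refrigerator: $669.75 + (39/1000) kW × 12000 h × $0.18 = $669.75 + $84.24 = $753.99
Saving = $345.6 − $753.99 = −$408.39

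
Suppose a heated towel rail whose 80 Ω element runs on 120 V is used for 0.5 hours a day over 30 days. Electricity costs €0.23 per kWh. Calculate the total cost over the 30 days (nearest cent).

€0.62

Power = V²/R = 120²/80 = 180 W = 0.18 kW
Runtime = 0.5 h/day × 30 days = 15 h
Energy = 0.18 kW × 15 h = 2.7 kWh
Cost = 2.7 kWh × €0.23/kWh = €0.62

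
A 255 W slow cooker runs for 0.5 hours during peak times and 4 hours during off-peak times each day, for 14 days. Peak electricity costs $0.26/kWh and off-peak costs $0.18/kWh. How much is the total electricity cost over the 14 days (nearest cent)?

Peak energy = 0.255 kW × 0.5 h × 14 = 1.785 kWh
Off-peak energy = 0.255 kW × 4 h × 14 = 14.28 kWh
Cost = 1.785 × $0.26 + 14.28 × $0.18 = $0.4641 + $2.5704 = $3.03

$3.03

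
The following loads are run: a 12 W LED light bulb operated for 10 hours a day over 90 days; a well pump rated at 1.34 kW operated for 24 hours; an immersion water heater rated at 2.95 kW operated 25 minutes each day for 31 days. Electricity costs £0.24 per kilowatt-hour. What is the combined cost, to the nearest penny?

£19.46

LED light bulb: Runtime = 10 h/day × 90 days = 900 h
LED light bulb: 0.012 kW × 900 h = 10.8 kWh
well pump: 1.34 kW × 24 h = 32.16 kWh
immersion water heater: Runtime = 25 min × 31 = 775 min = 12.916666… h
immersion water heater: 2.95 kW × 12.916666… h = 38.104166… kWh
Total energy = 81.064166… kWh
Cost = 81.064166… × £0.24 = £19.46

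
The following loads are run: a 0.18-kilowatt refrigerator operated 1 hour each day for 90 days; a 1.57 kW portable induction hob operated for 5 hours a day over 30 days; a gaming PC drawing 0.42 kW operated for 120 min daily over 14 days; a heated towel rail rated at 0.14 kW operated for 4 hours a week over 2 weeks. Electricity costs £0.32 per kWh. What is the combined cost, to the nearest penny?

refrigerator: Runtime = 1 h/day × 90 days = 90 h
refrigerator: 0.18 kW × 90 h = 16.2 kWh
portable induction hob: Runtime = 5 h/day × 30 days = 150 h
portable induction hob: 1.57 kW × 150 h = 235.5 kWh
gaming PC: Runtime = 120 min × 14 = 1680 min = 28 h
gaming PC: 0.42 kW × 28 h = 11.76 kWh
heated towel rail: Runtime = 4 h/week × 2 weeks = 8 h
heated towel rail: 0.14 kW × 8 h = 1.12 kWh
Total energy = 264.58 kWh
Cost = 264.58 × £0.32 = £84.67

£84.67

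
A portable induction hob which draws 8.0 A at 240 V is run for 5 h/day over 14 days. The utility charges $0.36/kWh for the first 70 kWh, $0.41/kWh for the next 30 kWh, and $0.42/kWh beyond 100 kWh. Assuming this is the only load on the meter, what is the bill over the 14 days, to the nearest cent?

Power = 8.0 A × 240 V = 1920 W = 1.92 kW
Runtime = 5 h/day × 14 days = 70 h
Energy = 1.92 kW × 70 h = 134.4 kWh
Tier 1 (0–70 kWh): 70 × $0.36 = $25.2
Tier 2 (70–100 kWh): 30 × $0.41 = $12.3
Above 100 kWh: 34.4 × $0.42 = $14.448
Bill = $51.95

$51.95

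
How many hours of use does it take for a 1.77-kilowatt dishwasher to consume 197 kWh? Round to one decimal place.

Hours = 197 kWh ÷ 1.77 kW = 111.3 h

111.3 h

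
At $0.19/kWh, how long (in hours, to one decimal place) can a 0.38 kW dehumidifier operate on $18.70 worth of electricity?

Energy available = $18.70 ÷ $0.19/kWh = 98.4211 kWh
Hours = 98.4211 kWh ÷ 0.38 kW = 259.0 h

259.0 h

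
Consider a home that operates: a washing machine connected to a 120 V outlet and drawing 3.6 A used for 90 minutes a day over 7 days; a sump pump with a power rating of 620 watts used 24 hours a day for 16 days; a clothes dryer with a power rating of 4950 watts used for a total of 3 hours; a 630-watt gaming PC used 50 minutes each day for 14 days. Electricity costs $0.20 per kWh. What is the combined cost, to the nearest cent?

washing machine: Power = 3.6 A × 120 V = 432 W = 0.432 kW
washing machine: Runtime = 90 min × 7 = 630 min = 10.5 h
washing machine: 0.432 kW × 10.5 h = 4.536 kWh
sump pump: Runtime = 24 h × 16 = 384 h
sump pump: 0.62 kW × 384 h = 238.08 kWh
clothes dryer: 4.95 kW × 3 h = 14.85 kWh
gaming PC: Runtime = 50 min × 14 = 700 min = 11.666666… h
gaming PC: 0.63 kW × 11.666666… h = 7.35 kWh
Total energy = 264.816 kWh
Cost = 264.816 × $0.20 = $52.96

$52.96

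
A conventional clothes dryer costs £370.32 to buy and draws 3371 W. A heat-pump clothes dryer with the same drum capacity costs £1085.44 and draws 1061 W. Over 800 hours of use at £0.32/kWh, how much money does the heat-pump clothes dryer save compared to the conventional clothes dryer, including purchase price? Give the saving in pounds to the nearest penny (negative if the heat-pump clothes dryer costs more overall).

-£123.76

conventional clothes dryer: £370.32 + (3371/1000) kW × 800 h × £0.32 = £370.32 + £862.976 = £1233.296
heat-pump clothes dryer: £1085.44 + (1061/1000) kW × 800 h × £0.32 = £1085.44 + £271.616 = £1357.056
Saving = £1233.296 − £1357.056 = −£123.76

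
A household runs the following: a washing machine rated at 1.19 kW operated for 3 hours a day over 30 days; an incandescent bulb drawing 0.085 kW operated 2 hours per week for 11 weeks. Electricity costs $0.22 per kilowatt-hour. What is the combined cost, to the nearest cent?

$23.97

washing machine: Runtime = 3 h/day × 30 days = 90 h
washing machine: 1.19 kW × 90 h = 107.1 kWh
incandescent bulb: Runtime = 2 h/week × 11 weeks = 22 h
incandescent bulb: 0.085 kW × 22 h = 1.87 kWh
Total energy = 108.97 kWh
Cost = 108.97 × $0.22 = $23.97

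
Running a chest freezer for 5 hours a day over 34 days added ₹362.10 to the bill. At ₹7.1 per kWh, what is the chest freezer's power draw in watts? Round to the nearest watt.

Energy = ₹362.10 ÷ ₹7.1/kWh = 51 kWh
Runtime = 5 h/day × 34 days = 170 h
Power = 51 kWh ÷ 170 h = 0.3 kW = 300 W

300 W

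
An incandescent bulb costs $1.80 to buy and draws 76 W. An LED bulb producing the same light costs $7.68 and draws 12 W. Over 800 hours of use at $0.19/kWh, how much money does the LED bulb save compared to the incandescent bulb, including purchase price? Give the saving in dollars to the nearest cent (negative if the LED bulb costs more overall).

$3.85

incandescent bulb: $1.80 + (76/1000) kW × 800 h × $0.19 = $1.80 + $11.552 = $13.352
LED bulb: $7.68 + (12/1000) kW × 800 h × $0.19 = $7.68 + $1.824 = $9.504
Saving = $13.352 − $9.504 = $3.848 → $3.85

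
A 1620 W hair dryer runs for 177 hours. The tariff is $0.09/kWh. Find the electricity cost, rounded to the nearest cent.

$25.81

Energy = 1.62 kW × 177 h = 286.74 kWh
Cost = 286.74 kWh × $0.09/kWh = $25.81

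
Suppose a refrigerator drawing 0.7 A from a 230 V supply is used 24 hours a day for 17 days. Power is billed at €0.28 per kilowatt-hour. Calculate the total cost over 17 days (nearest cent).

Power = 0.7 A × 230 V = 161 W = 0.161 kW
Runtime = 24 h × 17 = 408 h
Energy = 0.161 kW × 408 h = 65.688 kWh
Cost = 65.688 kWh × €0.28/kWh = €18.39

€18.39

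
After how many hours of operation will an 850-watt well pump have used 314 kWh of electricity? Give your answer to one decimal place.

Hours = 314 kWh ÷ 0.85 kW = 369.4 h

369.4 h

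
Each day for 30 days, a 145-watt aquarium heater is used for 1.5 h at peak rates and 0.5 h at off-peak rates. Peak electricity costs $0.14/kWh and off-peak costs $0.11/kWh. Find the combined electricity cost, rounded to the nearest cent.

$1.15

Peak energy = 0.145 kW × 1.5 h × 30 = 6.525 kWh
Off-peak energy = 0.145 kW × 0.5 h × 30 = 2.175 kWh
Cost = 6.525 × $0.14 + 2.175 × $0.11 = $0.9135 + $0.23925 = $1.15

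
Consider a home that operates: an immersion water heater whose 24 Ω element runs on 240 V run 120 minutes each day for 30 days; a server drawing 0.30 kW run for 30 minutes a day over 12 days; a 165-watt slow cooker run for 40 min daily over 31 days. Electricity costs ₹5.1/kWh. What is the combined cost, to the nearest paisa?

immersion water heater: Power = V²/R = 240²/24 = 2400 W = 2.4 kW
immersion water heater: Runtime = 120 min × 30 = 3600 min = 60 h
immersion water heater: 2.4 kW × 60 h = 144 kWh
server: Runtime = 30 min × 12 = 360 min = 6 h
server: 0.3 kW × 6 h = 1.8 kWh
slow cooker: Runtime = 40 min × 31 = 1240 min = 20.666666… h
slow cooker: 0.165 kW × 20.666666… h = 3.41 kWh
Total energy = 149.21 kWh
Cost = 149.21 × ₹5.1 = ₹760.97

₹760.97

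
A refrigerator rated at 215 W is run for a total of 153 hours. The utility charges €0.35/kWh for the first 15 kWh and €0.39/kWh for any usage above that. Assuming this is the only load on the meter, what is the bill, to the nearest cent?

Energy = 0.215 kW × 153 h = 32.895 kWh
Tier 1 (0–15 kWh): 15 × €0.35 = €5.25
Above 15 kWh: 17.895 × €0.39 = €6.97905
Bill = €12.23

€12.23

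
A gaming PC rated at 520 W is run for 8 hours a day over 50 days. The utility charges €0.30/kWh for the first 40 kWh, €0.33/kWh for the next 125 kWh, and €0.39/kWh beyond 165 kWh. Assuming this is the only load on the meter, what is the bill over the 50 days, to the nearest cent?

€70.02

Runtime = 8 h/day × 50 days = 400 h
Energy = 0.52 kW × 400 h = 208 kWh
Tier 1 (0–40 kWh): 40 × €0.30 = €12
Tier 2 (40–165 kWh): 125 × €0.33 = €41.25
Above 165 kWh: 43 × €0.39 = €16.77
Bill = €70.02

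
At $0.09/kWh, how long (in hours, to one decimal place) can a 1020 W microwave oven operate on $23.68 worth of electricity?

Energy available = $23.68 ÷ $0.09/kWh = 263.1111 kWh
Hours = 263.1111 kWh ÷ 1.02 kW = 258.0 h

258.0 h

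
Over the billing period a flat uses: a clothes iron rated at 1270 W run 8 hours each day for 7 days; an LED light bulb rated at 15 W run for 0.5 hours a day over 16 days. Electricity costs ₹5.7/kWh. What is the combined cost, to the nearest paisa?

clothes iron: Runtime = 8 h/day × 7 days = 56 h
clothes iron: 1.27 kW × 56 h = 71.12 kWh
LED light bulb: Runtime = 0.5 h/day × 16 days = 8 h
LED light bulb: 0.015 kW × 8 h = 0.12 kWh
Total energy = 71.24 kWh
Cost = 71.24 × ₹5.7 = ₹406.07

₹406.07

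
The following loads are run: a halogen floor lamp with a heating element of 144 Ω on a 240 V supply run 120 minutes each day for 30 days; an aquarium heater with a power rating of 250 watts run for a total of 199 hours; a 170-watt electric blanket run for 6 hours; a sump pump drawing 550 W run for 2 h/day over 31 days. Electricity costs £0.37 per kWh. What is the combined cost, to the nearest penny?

halogen floor lamp: Power = V²/R = 240²/144 = 400 W = 0.4 kW
halogen floor lamp: Runtime = 120 min × 30 = 3600 min = 60 h
halogen floor lamp: 0.4 kW × 60 h = 24 kWh
aquarium heater: 0.25 kW × 199 h = 49.75 kWh
electric blanket: 0.17 kW × 6 h = 1.02 kWh
sump pump: Runtime = 2 h/day × 31 days = 62 h
sump pump: 0.55 kW × 62 h = 34.1 kWh
Total energy = 108.87 kWh
Cost = 108.87 × £0.37 = £40.28

£40.28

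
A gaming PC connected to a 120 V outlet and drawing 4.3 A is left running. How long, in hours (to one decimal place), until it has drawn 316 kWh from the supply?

612.4 h

Power = 4.3 A × 120 V = 516 W = 0.516 kW
Hours = 316 kWh ÷ 0.516 kW = 612.4 h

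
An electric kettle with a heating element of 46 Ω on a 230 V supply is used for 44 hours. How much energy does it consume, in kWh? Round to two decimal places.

50.60 kWh

Power = V²/R = 230²/46 = 1150 W = 1.15 kW
Energy = 1.15 kW × 44 h = 50.6 kWh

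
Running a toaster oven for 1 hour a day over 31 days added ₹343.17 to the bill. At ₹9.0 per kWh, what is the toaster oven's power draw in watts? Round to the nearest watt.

Energy = ₹343.17 ÷ ₹9.0/kWh = 38.13 kWh
Runtime = 1 h/day × 31 days = 31 h
Power = 38.13 kWh ÷ 31 h = 1.23 kW = 1230 W

1230 W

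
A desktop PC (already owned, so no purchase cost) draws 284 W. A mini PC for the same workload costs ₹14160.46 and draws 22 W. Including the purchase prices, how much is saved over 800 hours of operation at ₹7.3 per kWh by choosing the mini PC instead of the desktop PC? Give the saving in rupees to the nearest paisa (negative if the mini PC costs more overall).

-₹12630.38

desktop PC: ₹0.00 + (284/1000) kW × 800 h × ₹7.3 = ₹0.00 + ₹1658.56 = ₹1658.56
mini PC: ₹14160.46 + (22/1000) kW × 800 h × ₹7.3 = ₹14160.46 + ₹128.48 = ₹14288.94
Saving = ₹1658.56 − ₹14288.94 = −₹12630.38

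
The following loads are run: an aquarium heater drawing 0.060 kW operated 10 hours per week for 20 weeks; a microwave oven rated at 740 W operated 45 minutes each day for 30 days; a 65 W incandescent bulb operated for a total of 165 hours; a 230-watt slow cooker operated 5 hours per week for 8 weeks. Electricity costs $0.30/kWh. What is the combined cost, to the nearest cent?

$14.57

aquarium heater: Runtime = 10 h/week × 20 weeks = 200 h
aquarium heater: 0.06 kW × 200 h = 12 kWh
microwave oven: Runtime = 45 min × 30 = 1350 min = 22.5 h
microwave oven: 0.74 kW × 22.5 h = 16.65 kWh
incandescent bulb: 0.065 kW × 165 h = 10.725 kWh
slow cooker: Runtime = 5 h/week × 8 weeks = 40 h
slow cooker: 0.23 kW × 40 h = 9.2 kWh
Total energy = 48.575 kWh
Cost = 48.575 × $0.30 = $14.57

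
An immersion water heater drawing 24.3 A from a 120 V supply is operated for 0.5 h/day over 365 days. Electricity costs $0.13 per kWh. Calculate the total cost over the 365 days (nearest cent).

$69.18

Power = 24.3 A × 120 V = 2916 W = 2.916 kW
Runtime = 0.5 h/day × 365 days = 182.5 h
Energy = 2.916 kW × 182.5 h = 532.17 kWh
Cost = 532.17 kWh × $0.13/kWh = $69.18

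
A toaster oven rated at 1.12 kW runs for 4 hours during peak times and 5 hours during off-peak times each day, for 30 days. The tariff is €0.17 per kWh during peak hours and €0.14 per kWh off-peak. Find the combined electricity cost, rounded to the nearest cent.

Peak energy = 1.12 kW × 4 h × 30 = 134.4 kWh
Off-peak energy = 1.12 kW × 5 h × 30 = 168 kWh
Cost = 134.4 × €0.17 + 168 × €0.14 = €22.848 + €23.52 = €46.37

€46.37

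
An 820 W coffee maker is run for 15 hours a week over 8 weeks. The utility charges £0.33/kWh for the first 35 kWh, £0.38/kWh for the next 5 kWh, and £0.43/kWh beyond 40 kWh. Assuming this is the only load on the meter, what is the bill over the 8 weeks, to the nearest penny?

Runtime = 15 h/week × 8 weeks = 120 h
Energy = 0.82 kW × 120 h = 98.4 kWh
Tier 1 (0–35 kWh): 35 × £0.33 = £11.55
Tier 2 (35–40 kWh): 5 × £0.38 = £1.9
Above 40 kWh: 58.4 × £0.43 = £25.112
Bill = £38.56

£38.56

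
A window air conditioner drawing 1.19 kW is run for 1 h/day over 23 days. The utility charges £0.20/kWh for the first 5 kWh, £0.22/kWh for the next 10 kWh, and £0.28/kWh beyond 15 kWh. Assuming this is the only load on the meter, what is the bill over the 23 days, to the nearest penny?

Runtime = 1 h/day × 23 days = 23 h
Energy = 1.19 kW × 23 h = 27.37 kWh
Tier 1 (0–5 kWh): 5 × £0.20 = £1
Tier 2 (5–15 kWh): 10 × £0.22 = £2.2
Above 15 kWh: 12.37 × £0.28 = £3.4636
Bill = £6.66

£6.66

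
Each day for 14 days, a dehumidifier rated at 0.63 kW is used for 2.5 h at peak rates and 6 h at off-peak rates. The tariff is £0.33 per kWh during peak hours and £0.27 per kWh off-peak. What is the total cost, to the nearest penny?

Peak energy = 0.63 kW × 2.5 h × 14 = 22.05 kWh
Off-peak energy = 0.63 kW × 6 h × 14 = 52.92 kWh
Cost = 22.05 × £0.33 + 52.92 × £0.27 = £7.2765 + £14.2884 = £21.56

£21.56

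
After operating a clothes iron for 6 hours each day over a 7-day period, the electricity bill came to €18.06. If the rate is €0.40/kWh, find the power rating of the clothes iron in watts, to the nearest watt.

Energy = €18.06 ÷ €0.40/kWh = 45.15 kWh
Runtime = 6 h/day × 7 days = 42 h
Power = 45.15 kWh ÷ 42 h = 1.075 kW = 1075 W

1075 W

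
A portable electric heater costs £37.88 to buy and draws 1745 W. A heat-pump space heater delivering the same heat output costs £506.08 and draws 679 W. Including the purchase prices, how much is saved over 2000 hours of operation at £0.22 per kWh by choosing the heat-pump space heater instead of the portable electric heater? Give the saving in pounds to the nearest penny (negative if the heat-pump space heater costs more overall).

£0.84

portable electric heater: £37.88 + (1745/1000) kW × 2000 h × £0.22 = £37.88 + £767.8 = £805.68
heat-pump space heater: £506.08 + (679/1000) kW × 2000 h × £0.22 = £506.08 + £298.76 = £804.84
Saving = £805.68 − £804.84 = £0.84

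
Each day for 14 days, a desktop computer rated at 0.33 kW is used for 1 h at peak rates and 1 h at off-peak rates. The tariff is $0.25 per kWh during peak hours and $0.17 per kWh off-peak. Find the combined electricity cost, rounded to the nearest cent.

$1.94

Peak energy = 0.33 kW × 1 h × 14 = 4.62 kWh
Off-peak energy = 0.33 kW × 1 h × 14 = 4.62 kWh
Cost = 4.62 × $0.25 + 4.62 × $0.17 = $1.155 + $0.7854 = $1.94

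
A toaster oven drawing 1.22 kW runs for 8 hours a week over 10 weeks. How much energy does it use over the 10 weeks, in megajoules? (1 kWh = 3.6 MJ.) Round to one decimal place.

351.4 MJ

Runtime = 8 h/week × 10 weeks = 80 h
Energy = 1.22 kW × 80 h = 97.6 kWh
= 97.6 × 3.6 MJ = 351.4 MJ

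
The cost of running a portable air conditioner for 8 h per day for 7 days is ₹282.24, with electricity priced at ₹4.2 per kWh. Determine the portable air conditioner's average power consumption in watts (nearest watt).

1200 W

Energy = ₹282.24 ÷ ₹4.2/kWh = 67.2 kWh
Runtime = 8 h/day × 7 days = 56 h
Power = 67.2 kWh ÷ 56 h = 1.2 kW = 1200 W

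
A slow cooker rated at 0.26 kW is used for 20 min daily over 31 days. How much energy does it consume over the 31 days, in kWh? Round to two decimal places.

2.69 kWh

Runtime = 20 min × 31 = 620 min = 10.333333… h
Energy = 0.26 kW × 10.333333… h = 2.686666… kWh ≈ 2.69 kWh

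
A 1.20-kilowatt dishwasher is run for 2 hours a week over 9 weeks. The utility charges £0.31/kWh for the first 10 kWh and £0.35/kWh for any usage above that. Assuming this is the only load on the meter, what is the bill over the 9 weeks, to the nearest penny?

£7.16

Runtime = 2 h/week × 9 weeks = 18 h
Energy = 1.2 kW × 18 h = 21.6 kWh
Tier 1 (0–10 kWh): 10 × £0.31 = £3.1
Above 10 kWh: 11.6 × £0.35 = £4.06
Bill = £7.16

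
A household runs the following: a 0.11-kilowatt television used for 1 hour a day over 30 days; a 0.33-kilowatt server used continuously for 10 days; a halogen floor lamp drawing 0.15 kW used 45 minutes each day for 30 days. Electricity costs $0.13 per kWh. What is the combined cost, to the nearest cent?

$11.16

television: Runtime = 1 h/day × 30 days = 30 h
television: 0.11 kW × 30 h = 3.3 kWh
server: Runtime = 24 h × 10 = 240 h
server: 0.33 kW × 240 h = 79.2 kWh
halogen floor lamp: Runtime = 45 min × 30 = 1350 min = 22.5 h
halogen floor lamp: 0.15 kW × 22.5 h = 3.375 kWh
Total energy = 85.875 kWh
Cost = 85.875 × $0.13 = $11.16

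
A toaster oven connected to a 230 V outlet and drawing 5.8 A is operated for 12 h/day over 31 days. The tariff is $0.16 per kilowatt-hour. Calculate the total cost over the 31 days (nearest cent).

$79.40

Power = 5.8 A × 230 V = 1334 W = 1.334 kW
Runtime = 12 h/day × 31 days = 372 h
Energy = 1.334 kW × 372 h = 496.248 kWh
Cost = 496.248 kWh × $0.16/kWh = $79.40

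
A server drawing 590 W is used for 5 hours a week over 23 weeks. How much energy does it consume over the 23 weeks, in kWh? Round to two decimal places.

67.85 kWh

Runtime = 5 h/week × 23 weeks = 115 h
Energy = 0.59 kW × 115 h = 67.85 kWh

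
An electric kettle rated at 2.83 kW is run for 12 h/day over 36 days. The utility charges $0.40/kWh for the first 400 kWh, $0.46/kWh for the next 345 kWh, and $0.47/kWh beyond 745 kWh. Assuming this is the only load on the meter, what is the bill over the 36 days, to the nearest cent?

Runtime = 12 h/day × 36 days = 432 h
Energy = 2.83 kW × 432 h = 1222.56 kWh
Tier 1 (0–400 kWh): 400 × $0.40 = $160
Tier 2 (400–745 kWh): 345 × $0.46 = $158.7
Above 745 kWh: 477.56 × $0.47 = $224.4532
Bill = $543.15

$543.15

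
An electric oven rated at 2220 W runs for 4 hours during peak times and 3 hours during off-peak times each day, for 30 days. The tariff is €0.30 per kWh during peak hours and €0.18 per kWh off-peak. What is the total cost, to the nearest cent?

€115.88

Peak energy = 2.22 kW × 4 h × 30 = 266.4 kWh
Off-peak energy = 2.22 kW × 3 h × 30 = 199.8 kWh
Cost = 266.4 × €0.30 + 199.8 × €0.18 = €79.92 + €35.964 = €115.88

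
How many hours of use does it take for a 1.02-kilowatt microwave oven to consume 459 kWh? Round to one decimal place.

450.0 h

Hours = 459 kWh ÷ 1.02 kW = 450.0 h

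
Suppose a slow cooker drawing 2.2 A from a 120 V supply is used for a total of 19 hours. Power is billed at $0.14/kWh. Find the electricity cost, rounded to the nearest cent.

Power = 2.2 A × 120 V = 264 W = 0.264 kW
Energy = 0.264 kW × 19 h = 5.016 kWh
Cost = 5.016 kWh × $0.14/kWh = $0.70

$0.70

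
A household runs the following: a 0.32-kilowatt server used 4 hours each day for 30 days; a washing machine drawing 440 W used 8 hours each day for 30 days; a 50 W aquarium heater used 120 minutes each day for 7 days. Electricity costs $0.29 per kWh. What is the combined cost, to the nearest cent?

$41.96

server: Runtime = 4 h/day × 30 days = 120 h
server: 0.32 kW × 120 h = 38.4 kWh
washing machine: Runtime = 8 h/day × 30 days = 240 h
washing machine: 0.44 kW × 240 h = 105.6 kWh
aquarium heater: Runtime = 120 min × 7 = 840 min = 14 h
aquarium heater: 0.05 kW × 14 h = 0.7 kWh
Total energy = 144.7 kWh
Cost = 144.7 × $0.29 = $41.96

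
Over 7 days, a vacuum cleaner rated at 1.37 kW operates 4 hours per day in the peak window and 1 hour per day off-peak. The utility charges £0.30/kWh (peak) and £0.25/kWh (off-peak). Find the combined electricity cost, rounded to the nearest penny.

£13.91

Peak energy = 1.37 kW × 4 h × 7 = 38.36 kWh
Off-peak energy = 1.37 kW × 1 h × 7 = 9.59 kWh
Cost = 38.36 × £0.30 + 9.59 × £0.25 = £11.508 + £2.3975 = £13.91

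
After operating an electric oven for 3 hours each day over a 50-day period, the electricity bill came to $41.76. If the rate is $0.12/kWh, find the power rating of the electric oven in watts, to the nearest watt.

Energy = $41.76 ÷ $0.12/kWh = 348 kWh
Runtime = 3 h/day × 50 days = 150 h
Power = 348 kWh ÷ 150 h = 2.32 kW = 2320 W

2320 W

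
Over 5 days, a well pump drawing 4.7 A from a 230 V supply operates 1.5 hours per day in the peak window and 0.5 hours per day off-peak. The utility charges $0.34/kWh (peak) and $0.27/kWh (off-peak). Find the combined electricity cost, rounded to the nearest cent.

Power = 4.7 A × 230 V = 1081 W = 1.081 kW
Peak energy = 1.081 kW × 1.5 h × 5 = 8.1075 kWh
Off-peak energy = 1.081 kW × 0.5 h × 5 = 2.7025 kWh
Cost = 8.1075 × $0.34 + 2.7025 × $0.27 = $2.75655 + $0.729675 = $3.49

$3.49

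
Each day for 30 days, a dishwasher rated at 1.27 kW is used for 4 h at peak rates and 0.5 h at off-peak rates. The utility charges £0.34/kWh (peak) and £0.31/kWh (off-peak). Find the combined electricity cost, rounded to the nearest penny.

£57.72

Peak energy = 1.27 kW × 4 h × 30 = 152.4 kWh
Off-peak energy = 1.27 kW × 0.5 h × 30 = 19.05 kWh
Cost = 152.4 × £0.34 + 19.05 × £0.31 = £51.816 + £5.9055 = £57.72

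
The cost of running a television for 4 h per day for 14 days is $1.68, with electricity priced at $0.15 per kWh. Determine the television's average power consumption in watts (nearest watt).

Energy = $1.68 ÷ $0.15/kWh = 11.2 kWh
Runtime = 4 h/day × 14 days = 56 h
Power = 11.2 kWh ÷ 56 h = 0.2 kW = 200 W

200 W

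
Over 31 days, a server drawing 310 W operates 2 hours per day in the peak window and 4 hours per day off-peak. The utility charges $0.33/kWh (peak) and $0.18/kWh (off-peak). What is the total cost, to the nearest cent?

Peak energy = 0.31 kW × 2 h × 31 = 19.22 kWh
Off-peak energy = 0.31 kW × 4 h × 31 = 38.44 kWh
Cost = 19.22 × $0.33 + 38.44 × $0.18 = $6.3426 + $6.9192 = $13.26

$13.26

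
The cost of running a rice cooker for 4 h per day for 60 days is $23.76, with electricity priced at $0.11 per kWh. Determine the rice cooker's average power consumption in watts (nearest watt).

900 W

Energy = $23.76 ÷ $0.11/kWh = 216 kWh
Runtime = 4 h/day × 60 days = 240 h
Power = 216 kWh ÷ 240 h = 0.9 kW = 900 W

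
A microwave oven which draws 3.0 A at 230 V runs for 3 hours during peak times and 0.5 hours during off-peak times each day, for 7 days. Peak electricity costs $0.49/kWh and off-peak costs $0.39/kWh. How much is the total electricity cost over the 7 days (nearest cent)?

$8.04

Power = 3.0 A × 230 V = 690 W = 0.69 kW
Peak energy = 0.69 kW × 3 h × 7 = 14.49 kWh
Off-peak energy = 0.69 kW × 0.5 h × 7 = 2.415 kWh
Cost = 14.49 × $0.49 + 2.415 × $0.39 = $7.1001 + $0.94185 = $8.04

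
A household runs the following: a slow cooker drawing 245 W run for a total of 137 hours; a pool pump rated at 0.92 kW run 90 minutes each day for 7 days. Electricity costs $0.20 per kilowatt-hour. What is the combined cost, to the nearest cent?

$8.65

slow cooker: 0.245 kW × 137 h = 33.565 kWh
pool pump: Runtime = 90 min × 7 = 630 min = 10.5 h
pool pump: 0.92 kW × 10.5 h = 9.66 kWh
Total energy = 43.225 kWh
Cost = 43.225 × $0.20 = $8.65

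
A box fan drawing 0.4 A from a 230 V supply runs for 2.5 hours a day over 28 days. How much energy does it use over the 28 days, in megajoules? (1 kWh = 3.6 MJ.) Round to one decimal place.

Power = 0.4 A × 230 V = 92 W = 0.092 kW
Runtime = 2.5 h/day × 28 days = 70 h
Energy = 0.092 kW × 70 h = 6.44 kWh
= 6.44 × 3.6 MJ = 23.2 MJ

23.2 MJ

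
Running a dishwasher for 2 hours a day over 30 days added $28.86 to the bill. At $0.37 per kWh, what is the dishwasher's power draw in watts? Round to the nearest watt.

1300 W

Energy = $28.86 ÷ $0.37/kWh = 78 kWh
Runtime = 2 h/day × 30 days = 60 h
Power = 78 kWh ÷ 60 h = 1.3 kW = 1300 W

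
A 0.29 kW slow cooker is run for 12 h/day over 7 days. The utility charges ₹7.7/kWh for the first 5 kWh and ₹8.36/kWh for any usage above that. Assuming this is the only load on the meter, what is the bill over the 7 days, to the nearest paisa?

₹200.35

Runtime = 12 h/day × 7 days = 84 h
Energy = 0.29 kW × 84 h = 24.36 kWh
Tier 1 (0–5 kWh): 5 × ₹7.7 = ₹38.5
Above 5 kWh: 19.36 × ₹8.36 = ₹161.8496
Bill = ₹200.35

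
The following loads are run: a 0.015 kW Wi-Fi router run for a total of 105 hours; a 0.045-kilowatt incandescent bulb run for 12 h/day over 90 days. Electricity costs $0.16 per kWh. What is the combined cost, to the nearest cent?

Wi-Fi router: 0.015 kW × 105 h = 1.575 kWh
incandescent bulb: Runtime = 12 h/day × 90 days = 1080 h
incandescent bulb: 0.045 kW × 1080 h = 48.6 kWh
Total energy = 50.175 kWh
Cost = 50.175 × $0.16 = $8.03

$8.03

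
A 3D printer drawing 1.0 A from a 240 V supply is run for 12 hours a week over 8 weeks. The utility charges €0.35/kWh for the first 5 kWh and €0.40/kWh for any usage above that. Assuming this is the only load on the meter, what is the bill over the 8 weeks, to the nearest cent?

Power = 1.0 A × 240 V = 240 W = 0.24 kW
Runtime = 12 h/week × 8 weeks = 96 h
Energy = 0.24 kW × 96 h = 23.04 kWh
Tier 1 (0–5 kWh): 5 × €0.35 = €1.75
Above 5 kWh: 18.04 × €0.40 = €7.216
Bill = €8.97

€8.97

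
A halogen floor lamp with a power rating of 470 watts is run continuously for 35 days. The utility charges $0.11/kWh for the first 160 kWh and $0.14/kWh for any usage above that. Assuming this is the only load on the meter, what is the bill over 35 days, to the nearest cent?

Runtime = 24 h × 35 = 840 h
Energy = 0.47 kW × 840 h = 394.8 kWh
Tier 1 (0–160 kWh): 160 × $0.11 = $17.6
Above 160 kWh: 234.8 × $0.14 = $32.872
Bill = $50.47

$50.47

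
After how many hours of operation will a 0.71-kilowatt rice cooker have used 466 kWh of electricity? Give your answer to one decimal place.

Hours = 466 kWh ÷ 0.71 kW = 656.3 h

656.3 h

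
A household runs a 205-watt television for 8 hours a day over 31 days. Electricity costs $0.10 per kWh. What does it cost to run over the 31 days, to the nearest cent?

Runtime = 8 h/day × 31 days = 248 h
Energy = 0.205 kW × 248 h = 50.84 kWh
Cost = 50.84 kWh × $0.10/kWh = $5.08

$5.08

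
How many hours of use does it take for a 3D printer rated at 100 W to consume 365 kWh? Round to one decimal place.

3650.0 h

Hours = 365 kWh ÷ 0.1 kW = 3650.0 h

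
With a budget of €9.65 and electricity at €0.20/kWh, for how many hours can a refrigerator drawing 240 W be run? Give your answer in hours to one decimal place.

Energy available = €9.65 ÷ €0.20/kWh = 48.25 kWh
Hours = 48.25 kWh ÷ 0.24 kW = 201.0 h

201.0 h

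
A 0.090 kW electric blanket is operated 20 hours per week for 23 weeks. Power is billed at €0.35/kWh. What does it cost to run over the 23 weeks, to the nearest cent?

€14.49

Runtime = 20 h/week × 23 weeks = 460 h
Energy = 0.09 kW × 460 h = 41.4 kWh
Cost = 41.4 kWh × €0.35/kWh = €14.49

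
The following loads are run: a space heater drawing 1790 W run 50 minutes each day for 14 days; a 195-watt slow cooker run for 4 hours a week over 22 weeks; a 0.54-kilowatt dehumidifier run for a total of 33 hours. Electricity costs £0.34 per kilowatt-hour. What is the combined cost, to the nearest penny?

space heater: Runtime = 50 min × 14 = 700 min = 11.666666… h
space heater: 1.79 kW × 11.666666… h = 20.883333… kWh
slow cooker: Runtime = 4 h/week × 22 weeks = 88 h
slow cooker: 0.195 kW × 88 h = 17.16 kWh
dehumidifier: 0.54 kW × 33 h = 17.82 kWh
Total energy = 55.863333… kWh
Cost = 55.863333… × £0.34 = £18.99

£18.99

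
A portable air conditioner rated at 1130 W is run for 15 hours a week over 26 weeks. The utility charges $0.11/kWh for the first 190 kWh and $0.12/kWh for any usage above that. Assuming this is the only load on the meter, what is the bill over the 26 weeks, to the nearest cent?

Runtime = 15 h/week × 26 weeks = 390 h
Energy = 1.13 kW × 390 h = 440.7 kWh
Tier 1 (0–190 kWh): 190 × $0.11 = $20.9
Above 190 kWh: 250.7 × $0.12 = $30.084
Bill = $50.98

$50.98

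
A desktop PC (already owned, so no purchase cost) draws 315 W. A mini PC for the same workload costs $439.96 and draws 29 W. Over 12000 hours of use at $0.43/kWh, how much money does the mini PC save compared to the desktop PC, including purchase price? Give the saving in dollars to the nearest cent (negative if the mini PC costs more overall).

desktop PC: $0.00 + (315/1000) kW × 12000 h × $0.43 = $0.00 + $1625.4 = $1625.4
mini PC: $439.96 + (29/1000) kW × 12000 h × $0.43 = $439.96 + $149.64 = $589.6
Saving = $1625.4 − $589.6 = $1035.8

$1035.80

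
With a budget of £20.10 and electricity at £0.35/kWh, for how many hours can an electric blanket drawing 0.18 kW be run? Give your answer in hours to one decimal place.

319.0 h

Energy available = £20.10 ÷ £0.35/kWh = 57.4286 kWh
Hours = 57.4286 kWh ÷ 0.18 kW = 319.0 h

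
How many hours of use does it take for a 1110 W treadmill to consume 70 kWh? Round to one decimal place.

63.1 h

Hours = 70 kWh ÷ 1.11 kW = 63.1 h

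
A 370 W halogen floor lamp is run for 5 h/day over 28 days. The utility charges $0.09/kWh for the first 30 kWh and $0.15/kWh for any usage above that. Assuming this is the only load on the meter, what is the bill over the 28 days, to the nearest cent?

$5.97

Runtime = 5 h/day × 28 days = 140 h
Energy = 0.37 kW × 140 h = 51.8 kWh
Tier 1 (0–30 kWh): 30 × $0.09 = $2.7
Above 30 kWh: 21.8 × $0.15 = $3.27
Bill = $5.97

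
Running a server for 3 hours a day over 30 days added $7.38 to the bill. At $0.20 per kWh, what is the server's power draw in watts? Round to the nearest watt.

410 W

Energy = $7.38 ÷ $0.20/kWh = 36.9 kWh
Runtime = 3 h/day × 30 days = 90 h
Power = 36.9 kWh ÷ 90 h = 0.41 kW = 410 W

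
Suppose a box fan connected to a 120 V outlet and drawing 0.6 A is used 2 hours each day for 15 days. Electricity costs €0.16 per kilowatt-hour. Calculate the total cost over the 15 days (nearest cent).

Power = 0.6 A × 120 V = 72 W = 0.072 kW
Runtime = 2 h/day × 15 days = 30 h
Energy = 0.072 kW × 30 h = 2.16 kWh
Cost = 2.16 kWh × €0.16/kWh = €0.35

€0.35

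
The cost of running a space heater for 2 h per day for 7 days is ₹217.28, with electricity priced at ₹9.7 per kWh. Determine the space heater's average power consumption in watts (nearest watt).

Energy = ₹217.28 ÷ ₹9.7/kWh = 22.4 kWh
Runtime = 2 h/day × 7 days = 14 h
Power = 22.4 kWh ÷ 14 h = 1.6 kW = 1600 W

1600 W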